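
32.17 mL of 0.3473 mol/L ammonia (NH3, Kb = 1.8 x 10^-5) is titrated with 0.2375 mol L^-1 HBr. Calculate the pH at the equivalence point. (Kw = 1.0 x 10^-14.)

5.05

n(NH3) = 0.3473 x 0.03217 = 0.01117 mol; V(HBr) at equivalence = 0.01117/0.2375 = 0.04704 L.
At equivalence the base is fully converted to NH4+; total volume = 0.07921 L, so [NH4+] = 0.01117/0.07921 = 0.1410 M.
Ka(NH4+) = Kw/Kb = 1.0e-14 / 1.8 x 10^-5 = 5.56e-10.
[H^+] = sqrt(Ka x [NH4+]) = sqrt(5.56e-10 x 0.1410) = 8.85e-6 M.
pH = -log(8.85e-6) = 5.05.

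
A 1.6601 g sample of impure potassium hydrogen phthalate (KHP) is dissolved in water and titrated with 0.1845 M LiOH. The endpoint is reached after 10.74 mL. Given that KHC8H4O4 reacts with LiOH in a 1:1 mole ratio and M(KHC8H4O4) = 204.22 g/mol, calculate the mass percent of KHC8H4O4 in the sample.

n(LiOH) = 0.1845 x 0.01074 = 0.001982 mol.
n(KHC8H4O4) = 0.001982 / 1 = 0.001982 mol.
mass of KHC8H4O4 = 0.001982 x 204.22 = 0.4047 g.
% purity = 0.4047 / 1.6601 x 100 = 24.4%.

24.4%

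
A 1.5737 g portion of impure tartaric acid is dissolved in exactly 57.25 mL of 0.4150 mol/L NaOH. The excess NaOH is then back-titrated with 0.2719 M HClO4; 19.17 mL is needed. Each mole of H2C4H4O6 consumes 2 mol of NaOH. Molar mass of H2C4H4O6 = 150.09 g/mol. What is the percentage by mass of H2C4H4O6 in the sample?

Total n(NaOH) added = 0.4150 x 0.05725 = 0.02376 mol.
n(HClO4) used = 0.2719 x 0.01917 = 0.005212 mol, which equals the excess n(NaOH).
So n(NaOH) consumed by the sample = 0.02376 - 0.005212 = 0.01855 mol.
n(H2C4H4O6) = 0.01855 / 2 = 0.009273 mol.
mass H2C4H4O6 = 0.009273 x 150.09 = 1.392 g, so %H2C4H4O6 = 1.392/1.5737 x 100 = 88.4%.

88.4%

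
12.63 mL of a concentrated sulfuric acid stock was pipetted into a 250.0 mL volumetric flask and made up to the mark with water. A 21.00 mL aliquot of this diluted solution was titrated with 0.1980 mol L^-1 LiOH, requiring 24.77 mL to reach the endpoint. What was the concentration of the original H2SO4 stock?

n(LiOH) = 0.1980 x 0.02477 = 0.004904 mol.
n(H2SO4) in the aliquot = 0.004904 x 1/2 = 0.002452 mol.
[diluted H2SO4] = 0.002452 / 0.02100 = 0.1168 M.
Dilution factor = 250.0/12.63 = 19.79, so [stock] = 0.1168 x 19.79 = 2.31 M.

2.31 M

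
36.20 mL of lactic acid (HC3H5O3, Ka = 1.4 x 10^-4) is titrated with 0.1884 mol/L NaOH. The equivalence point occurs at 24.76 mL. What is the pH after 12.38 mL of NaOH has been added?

3.85

12.38 mL is exactly half the equivalence volume (24.76/2), i.e. the half-equivalence point.
There, n(HA) = n(A^-), so pH = pKa = -log(1.4 x 10^-4) = 3.85.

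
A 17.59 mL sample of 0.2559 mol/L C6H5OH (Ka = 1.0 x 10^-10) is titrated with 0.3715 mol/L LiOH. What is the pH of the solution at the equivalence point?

n(C6H5OH) = 0.2559 x 0.01759 = 0.004501 mol; V(LiOH) at equivalence = 0.004501/0.3715 = 0.01212 L.
At equivalence all the acid is converted to C6H5O-; total volume = 0.01759 + 0.01212 = 0.02971 L, so [C6H5O-] = 0.004501/0.02971 = 0.1515 M.
Kb = Kw/Ka = 1.0e-14 / 1.0 x 10^-10 = 0.000100.
[OH^-] = sqrt(Kb x [C6H5O-]) = sqrt(0.000100 x 0.1515) = 0.00389 M.
pOH = 2.41, so pH = 14.00 - 2.41 = 11.59.

11.59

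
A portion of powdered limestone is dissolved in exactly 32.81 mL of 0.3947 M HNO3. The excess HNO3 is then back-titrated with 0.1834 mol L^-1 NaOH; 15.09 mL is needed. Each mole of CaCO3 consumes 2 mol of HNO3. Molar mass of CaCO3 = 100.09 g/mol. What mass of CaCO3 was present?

0.510 g

Total n(HNO3) added = 0.3947 x 0.03281 = 0.01295 mol.
n(NaOH) used = 0.1834 x 0.01509 = 0.002768 mol, which equals the excess n(HNO3).
So n(HNO3) consumed by the sample = 0.01295 - 0.002768 = 0.01018 mol.
n(CaCO3) = 0.01018 / 2 = 0.005091 mol.
mass = 0.005091 mol x 100.09 g/mol = 0.510 g.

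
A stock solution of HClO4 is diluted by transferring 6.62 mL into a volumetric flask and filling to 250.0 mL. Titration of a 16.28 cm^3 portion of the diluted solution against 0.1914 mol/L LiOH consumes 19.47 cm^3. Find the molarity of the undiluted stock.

n(LiOH) = 0.1914 x 0.01947 = 0.003727 mol.
n(HClO4) in the aliquot = 0.003727 mol.
[diluted HClO4] = 0.003727 / 0.01628 = 0.2289 M.
Dilution factor = 250.0/6.620 = 37.76, so [stock] = 0.2289 x 37.76 = 8.64 M.

8.64 M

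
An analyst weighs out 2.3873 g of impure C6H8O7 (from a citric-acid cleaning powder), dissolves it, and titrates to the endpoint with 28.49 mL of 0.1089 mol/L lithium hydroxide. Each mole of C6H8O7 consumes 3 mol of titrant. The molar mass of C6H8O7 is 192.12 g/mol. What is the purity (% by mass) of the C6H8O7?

8.32%

n(LiOH) = 0.1089 x 0.02849 = 0.003103 mol.
n(C6H8O7) = 0.003103 / 3 = 0.001034 mol.
mass of C6H8O7 = 0.001034 x 192.12 = 0.1987 g.
% purity = 0.1987 / 2.3873 x 100 = 8.32%.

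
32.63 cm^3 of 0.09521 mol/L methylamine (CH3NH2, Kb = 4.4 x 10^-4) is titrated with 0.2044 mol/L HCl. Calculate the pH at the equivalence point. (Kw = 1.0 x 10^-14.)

5.92

n(CH3NH2) = 0.09521 x 0.03263 = 0.003107 mol; V(HCl) at equivalence = 0.003107/0.2044 = 0.01520 L.
At equivalence the base is fully converted to CH3NH3+; total volume = 0.04783 L, so [CH3NH3+] = 0.003107/0.04783 = 0.06495 M.
Ka(CH3NH3+) = Kw/Kb = 1.0e-14 / 4.4 x 10^-4 = 2.27e-11.
[H^+] = sqrt(Ka x [CH3NH3+]) = sqrt(2.27e-11 x 0.06495) = 1.22e-6 M.
pH = -log(1.22e-6) = 5.92.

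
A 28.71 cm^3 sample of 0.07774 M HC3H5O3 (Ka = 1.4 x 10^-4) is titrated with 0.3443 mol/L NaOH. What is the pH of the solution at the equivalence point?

n(HC3H5O3) = 0.07774 x 0.02871 = 0.002232 mol; V(NaOH) at equivalence = 0.002232/0.3443 = 0.006482 L.
At equivalence all the acid is converted to C3H5O3-; total volume = 0.02871 + 0.006482 = 0.03519 L, so [C3H5O3-] = 0.002232/0.03519 = 0.06342 M.
Kb = Kw/Ka = 1.0e-14 / 1.4 x 10^-4 = 7.14e-11.
[OH^-] = sqrt(Kb x [C3H5O3-]) = sqrt(7.14e-11 x 0.06342) = 2.13e-6 M.
pOH = 5.67, so pH = 14.00 - 5.67 = 8.33.

8.33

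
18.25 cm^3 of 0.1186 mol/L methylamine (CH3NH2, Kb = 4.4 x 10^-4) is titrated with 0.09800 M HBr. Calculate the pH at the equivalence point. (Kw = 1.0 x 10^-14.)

n(CH3NH2) = 0.1186 x 0.01825 = 0.002164 mol; V(HBr) at equivalence = 0.002164/0.09800 = 0.02209 L.
At equivalence the base is fully converted to CH3NH3+; total volume = 0.04034 L, so [CH3NH3+] = 0.002164/0.04034 = 0.05366 M.
Ka(CH3NH3+) = Kw/Kb = 1.0e-14 / 4.4 x 10^-4 = 2.27e-11.
[H^+] = sqrt(Ka x [CH3NH3+]) = sqrt(2.27e-11 x 0.05366) = 1.10e-6 M.
pH = -log(1.10e-6) = 5.96.

5.96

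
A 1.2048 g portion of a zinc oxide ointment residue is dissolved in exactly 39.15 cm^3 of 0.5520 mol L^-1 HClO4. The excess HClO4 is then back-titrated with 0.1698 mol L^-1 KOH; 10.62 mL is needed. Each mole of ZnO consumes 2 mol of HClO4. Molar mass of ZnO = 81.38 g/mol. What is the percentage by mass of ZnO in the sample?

Total n(HClO4) added = 0.5520 x 0.03915 = 0.02161 mol.
n(KOH) used = 0.1698 x 0.01062 = 0.001803 mol, which equals the excess n(HClO4).
So n(HClO4) consumed by the sample = 0.02161 - 0.001803 = 0.01981 mol.
n(ZnO) = 0.01981 / 2 = 0.009904 mol.
mass ZnO = 0.009904 x 81.38 = 0.8060 g, so %ZnO = 0.8060/1.2048 x 100 = 66.9%.

66.9%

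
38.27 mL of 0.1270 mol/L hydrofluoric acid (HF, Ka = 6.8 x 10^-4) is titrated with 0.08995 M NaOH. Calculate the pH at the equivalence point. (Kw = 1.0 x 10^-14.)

7.94

n(HF) = 0.1270 x 0.03827 = 0.004860 mol; V(NaOH) at equivalence = 0.004860/0.08995 = 0.05403 L.
At equivalence all the acid is converted to F-; total volume = 0.03827 + 0.05403 = 0.09230 L, so [F-] = 0.004860/0.09230 = 0.05266 M.
Kb = Kw/Ka = 1.0e-14 / 6.8 x 10^-4 = 1.47e-11.
[OH^-] = sqrt(Kb x [F-]) = sqrt(1.47e-11 x 0.05266) = 8.80e-7 M.
pOH = 6.06, so pH = 14.00 - 6.06 = 7.94.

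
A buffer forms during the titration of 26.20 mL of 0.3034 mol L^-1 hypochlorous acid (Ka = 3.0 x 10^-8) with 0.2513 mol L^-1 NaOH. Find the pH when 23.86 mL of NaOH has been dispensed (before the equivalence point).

8.01

Initial n(HClO) = 0.3034 x 0.02620 = 0.007949 mol.
n(NaOH) added = 0.2513 x 0.02386 = 0.005996 mol, converting that many moles of HClO to ClO-.
Remaining n(HClO) = 0.001953 mol; n(ClO-) = 0.005996 mol.
By Henderson-Hasselbalch, pH = pKa + log([A^-]/[HA]) = 7.52 + log(0.005996/0.001953) = 7.52 + (+0.49) = 8.01.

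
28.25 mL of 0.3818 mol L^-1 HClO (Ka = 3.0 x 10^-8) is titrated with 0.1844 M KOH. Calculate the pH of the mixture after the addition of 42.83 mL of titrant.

Initial n(HClO) = 0.3818 x 0.02825 = 0.01079 mol.
n(KOH) added = 0.1844 x 0.04283 = 0.007898 mol, converting that many moles of HClO to ClO-.
Remaining n(HClO) = 0.002888 mol; n(ClO-) = 0.007898 mol.
By Henderson-Hasselbalch, pH = pKa + log([A^-]/[HA]) = 7.52 + log(0.007898/0.002888) = 7.52 + (+0.44) = 7.96.

7.96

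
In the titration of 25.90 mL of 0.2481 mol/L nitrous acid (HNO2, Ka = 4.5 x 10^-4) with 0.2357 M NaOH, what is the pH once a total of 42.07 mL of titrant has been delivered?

n(acid) = 0.2481 x 0.02590 = 0.006426 mol; n(NaOH) added = 0.2357 x 0.04207 = 0.009916 mol.
Base is in excess by 0.009916 - 0.006426 = 0.003490 mol in a total volume of 0.06797 L.
[OH^-] = 0.003490/0.06797 = 0.05135 M, so pOH = 1.29 and pH = 14.00 - 1.29 = 12.71.

12.71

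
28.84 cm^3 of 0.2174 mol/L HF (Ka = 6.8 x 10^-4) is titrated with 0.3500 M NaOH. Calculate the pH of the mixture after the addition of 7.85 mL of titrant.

3.06

Initial n(HF) = 0.2174 x 0.02884 = 0.006270 mol.
n(NaOH) added = 0.3500 x 0.007850 = 0.002747 mol, converting that many moles of HF to F-.
Remaining n(HF) = 0.003522 mol; n(F-) = 0.002747 mol.
By Henderson-Hasselbalch, pH = pKa + log([A^-]/[HA]) = 3.17 + log(0.002747/0.003522) = 3.17 + (-0.11) = 3.06.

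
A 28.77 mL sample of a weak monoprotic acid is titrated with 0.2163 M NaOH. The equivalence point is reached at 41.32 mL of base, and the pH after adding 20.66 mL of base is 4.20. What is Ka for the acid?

20.66 mL is half of the equivalence volume, so this is the half-equivalence point where [HA] = [A^-].
At half-equivalence pH = pKa, so pKa = 4.20.
Ka = 10^(-4.20) = 6.3 x 10^-5.

6.3 x 10^-5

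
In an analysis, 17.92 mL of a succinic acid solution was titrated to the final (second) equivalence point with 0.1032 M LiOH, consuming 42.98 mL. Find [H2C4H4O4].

0.124 M

n(LiOH) = 0.1032 x 0.04298 = 0.004436 mol.
At the final (second) equivalence point, 2 mol OH^- react per mol H2C4H4O4, so n(H2C4H4O4) = 0.004436 / 2 = 0.002218 mol.
[H2C4H4O4] = 0.002218 / 0.01792 L = 0.124 M.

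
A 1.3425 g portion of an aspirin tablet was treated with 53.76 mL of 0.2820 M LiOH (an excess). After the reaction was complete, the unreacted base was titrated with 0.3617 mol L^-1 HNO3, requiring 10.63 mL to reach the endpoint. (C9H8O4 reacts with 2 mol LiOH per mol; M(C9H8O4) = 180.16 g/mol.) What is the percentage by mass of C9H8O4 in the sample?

Total n(LiOH) added = 0.2820 x 0.05376 = 0.01516 mol.
n(HNO3) used = 0.3617 x 0.01063 = 0.003845 mol, which equals the excess n(LiOH).
So n(LiOH) consumed by the sample = 0.01516 - 0.003845 = 0.01132 mol.
n(C9H8O4) = 0.01132 / 2 = 0.005658 mol.
mass C9H8O4 = 0.005658 x 180.16 = 1.019 g, so %C9H8O4 = 1.019/1.3425 x 100 = 75.9%.

75.9%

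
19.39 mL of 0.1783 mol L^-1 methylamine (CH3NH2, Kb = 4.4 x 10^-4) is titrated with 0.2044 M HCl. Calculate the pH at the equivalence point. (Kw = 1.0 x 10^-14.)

5.83

n(CH3NH2) = 0.1783 x 0.01939 = 0.003457 mol; V(HCl) at equivalence = 0.003457/0.2044 = 0.01691 L.
At equivalence the base is fully converted to CH3NH3+; total volume = 0.03630 L, so [CH3NH3+] = 0.003457/0.03630 = 0.09523 M.
Ka(CH3NH3+) = Kw/Kb = 1.0e-14 / 4.4 x 10^-4 = 2.27e-11.
[H^+] = sqrt(Ka x [CH3NH3+]) = sqrt(2.27e-11 x 0.09523) = 1.47e-6 M.
pH = -log(1.47e-6) = 5.83.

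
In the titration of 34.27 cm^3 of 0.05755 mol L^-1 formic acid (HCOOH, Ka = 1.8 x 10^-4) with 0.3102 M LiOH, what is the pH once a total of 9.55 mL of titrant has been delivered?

12.35

n(acid) = 0.05755 x 0.03427 = 0.001972 mol; n(LiOH) added = 0.3102 x 0.009550 = 0.002962 mol.
Base is in excess by 0.002962 - 0.001972 = 0.0009902 mol in a total volume of 0.04382 L.
[OH^-] = 0.0009902/0.04382 = 0.02260 M, so pOH = 1.65 and pH = 14.00 - 1.65 = 12.35.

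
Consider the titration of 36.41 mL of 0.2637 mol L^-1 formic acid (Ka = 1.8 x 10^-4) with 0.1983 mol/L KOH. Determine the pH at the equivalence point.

n(HCOOH) = 0.2637 x 0.03641 = 0.009601 mol; V(KOH) at equivalence = 0.009601/0.1983 = 0.04842 L.
At equivalence all the acid is converted to HCOO-; total volume = 0.03641 + 0.04842 = 0.08483 L, so [HCOO-] = 0.009601/0.08483 = 0.1132 M.
Kb = Kw/Ka = 1.0e-14 / 1.8 x 10^-4 = 5.56e-11.
[OH^-] = sqrt(Kb x [HCOO-]) = sqrt(5.56e-11 x 0.1132) = 2.51e-6 M.
pOH = 5.60, so pH = 14.00 - 5.60 = 8.40.

8.40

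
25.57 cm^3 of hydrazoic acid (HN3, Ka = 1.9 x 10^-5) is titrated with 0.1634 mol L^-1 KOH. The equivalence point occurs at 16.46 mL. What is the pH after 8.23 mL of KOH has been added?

8.23 mL is exactly half the equivalence volume (16.46/2), i.e. the half-equivalence point.
There, n(HA) = n(A^-), so pH = pKa = -log(1.9 x 10^-5) = 4.72.

4.72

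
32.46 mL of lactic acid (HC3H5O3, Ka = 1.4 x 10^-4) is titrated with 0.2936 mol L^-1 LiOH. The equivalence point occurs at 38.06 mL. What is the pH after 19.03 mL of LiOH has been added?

3.85

19.03 mL is exactly half the equivalence volume (38.06/2), i.e. the half-equivalence point.
There, n(HA) = n(A^-), so pH = pKa = -log(1.4 x 10^-4) = 3.85.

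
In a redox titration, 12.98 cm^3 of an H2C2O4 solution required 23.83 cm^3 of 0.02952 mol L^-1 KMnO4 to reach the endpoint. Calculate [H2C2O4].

n(KMnO4) = 0.02952 x 0.02383 = 0.0007035 mol.
From the balanced equation, 2 mol KMnO4 reacts with 5 mol H2C2O4, so n(H2C2O4) = 0.0007035 x 5/2 = 0.001759 mol.
[H2C2O4] = 0.001759 / 0.01298 L = 0.135 M.

0.135 M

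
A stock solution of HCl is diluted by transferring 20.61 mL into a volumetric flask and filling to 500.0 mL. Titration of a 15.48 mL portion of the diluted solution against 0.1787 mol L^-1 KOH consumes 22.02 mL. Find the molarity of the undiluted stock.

6.17 M

n(KOH) = 0.1787 x 0.02202 = 0.003935 mol.
n(HCl) in the aliquot = 0.003935 mol.
[diluted HCl] = 0.003935 / 0.01548 = 0.2542 M.
Dilution factor = 500.0/20.61 = 24.26, so [stock] = 0.2542 x 24.26 = 6.17 M.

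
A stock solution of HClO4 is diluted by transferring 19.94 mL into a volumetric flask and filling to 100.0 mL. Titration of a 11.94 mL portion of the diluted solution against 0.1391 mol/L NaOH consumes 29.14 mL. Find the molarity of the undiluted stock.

1.70 M

n(NaOH) = 0.1391 x 0.02914 = 0.004053 mol.
n(HClO4) in the aliquot = 0.004053 mol.
[diluted HClO4] = 0.004053 / 0.01194 = 0.3395 M.
Dilution factor = 100.0/19.94 = 5.015, so [stock] = 0.3395 x 5.015 = 1.70 M.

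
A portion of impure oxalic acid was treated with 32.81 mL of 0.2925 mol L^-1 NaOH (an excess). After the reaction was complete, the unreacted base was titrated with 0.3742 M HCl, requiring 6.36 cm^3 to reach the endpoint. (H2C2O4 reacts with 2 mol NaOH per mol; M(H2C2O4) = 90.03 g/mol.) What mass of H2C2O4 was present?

0.325 g

Total n(NaOH) added = 0.2925 x 0.03281 = 0.009597 mol.
n(HCl) used = 0.3742 x 0.006360 = 0.002380 mol, which equals the excess n(NaOH).
So n(NaOH) consumed by the sample = 0.009597 - 0.002380 = 0.007217 mol.
n(H2C2O4) = 0.007217 / 2 = 0.003609 mol.
mass = 0.003609 mol x 90.03 g/mol = 0.325 g.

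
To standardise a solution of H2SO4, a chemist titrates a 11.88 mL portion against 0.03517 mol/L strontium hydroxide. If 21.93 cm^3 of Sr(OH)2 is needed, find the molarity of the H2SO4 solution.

n(Sr(OH)2) delivered = 0.03517 x 0.02193 = 0.0007713 mol.
For a 1:1 reaction, n(H2SO4) = 0.0007713 mol.
[H2SO4] = 0.0007713 mol / 0.01188 L = 0.0649 M.

0.0649 M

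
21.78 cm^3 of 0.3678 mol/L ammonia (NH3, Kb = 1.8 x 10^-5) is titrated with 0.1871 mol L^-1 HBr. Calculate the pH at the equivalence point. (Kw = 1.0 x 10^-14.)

n(NH3) = 0.3678 x 0.02178 = 0.008011 mol; V(HBr) at equivalence = 0.008011/0.1871 = 0.04281 L.
At equivalence the base is fully converted to NH4+; total volume = 0.06459 L, so [NH4+] = 0.008011/0.06459 = 0.1240 M.
Ka(NH4+) = Kw/Kb = 1.0e-14 / 1.8 x 10^-5 = 5.56e-10.
[H^+] = sqrt(Ka x [NH4+]) = sqrt(5.56e-10 x 0.1240) = 8.30e-6 M.
pH = -log(8.30e-6) = 5.08.

5.08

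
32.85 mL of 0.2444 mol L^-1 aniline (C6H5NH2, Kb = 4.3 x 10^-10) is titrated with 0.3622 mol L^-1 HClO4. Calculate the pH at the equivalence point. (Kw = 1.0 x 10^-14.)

2.73

n(C6H5NH2) = 0.2444 x 0.03285 = 0.008029 mol; V(HClO4) at equivalence = 0.008029/0.3622 = 0.02217 L.
At equivalence the base is fully converted to C6H5NH3+; total volume = 0.05502 L, so [C6H5NH3+] = 0.008029/0.05502 = 0.1459 M.
Ka(C6H5NH3+) = Kw/Kb = 1.0e-14 / 4.3 x 10^-10 = 2.33e-5.
[H^+] = sqrt(Ka x [C6H5NH3+]) = sqrt(2.33e-5 x 0.1459) = 0.00184 M.
pH = -log(0.00184) = 2.73.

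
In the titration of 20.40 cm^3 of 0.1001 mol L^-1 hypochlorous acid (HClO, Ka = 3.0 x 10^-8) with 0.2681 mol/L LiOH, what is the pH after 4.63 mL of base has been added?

7.71

Initial n(HClO) = 0.1001 x 0.02040 = 0.002042 mol.
n(LiOH) added = 0.2681 x 0.004630 = 0.001241 mol, converting that many moles of HClO to ClO-.
Remaining n(HClO) = 0.0008007 mol; n(ClO-) = 0.001241 mol.
By Henderson-Hasselbalch, pH = pKa + log([A^-]/[HA]) = 7.52 + log(0.001241/0.0008007) = 7.52 + (+0.19) = 7.71.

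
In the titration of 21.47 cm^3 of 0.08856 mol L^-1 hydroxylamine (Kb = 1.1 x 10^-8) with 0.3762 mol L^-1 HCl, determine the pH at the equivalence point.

3.59

n(NH2OH) = 0.08856 x 0.02147 = 0.001901 mol; V(HCl) at equivalence = 0.001901/0.3762 = 0.005054 L.
At equivalence the base is fully converted to NH3OH+; total volume = 0.02652 L, so [NH3OH+] = 0.001901/0.02652 = 0.07168 M.
Ka(NH3OH+) = Kw/Kb = 1.0e-14 / 1.1 x 10^-8 = 9.09e-7.
[H^+] = sqrt(Ka x [NH3OH+]) = sqrt(9.09e-7 x 0.07168) = 0.000255 M.
pH = -log(0.000255) = 3.59.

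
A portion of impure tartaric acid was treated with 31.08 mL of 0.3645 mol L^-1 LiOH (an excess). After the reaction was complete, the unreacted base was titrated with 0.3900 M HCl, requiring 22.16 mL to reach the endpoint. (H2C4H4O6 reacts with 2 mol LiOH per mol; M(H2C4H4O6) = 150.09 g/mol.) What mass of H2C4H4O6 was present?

0.202 g

Total n(LiOH) added = 0.3645 x 0.03108 = 0.01133 mol.
n(HCl) used = 0.3900 x 0.02216 = 0.008642 mol, which equals the excess n(LiOH).
So n(LiOH) consumed by the sample = 0.01133 - 0.008642 = 0.002686 mol.
n(H2C4H4O6) = 0.002686 / 2 = 0.001343 mol.
mass = 0.001343 mol x 150.09 g/mol = 0.202 g.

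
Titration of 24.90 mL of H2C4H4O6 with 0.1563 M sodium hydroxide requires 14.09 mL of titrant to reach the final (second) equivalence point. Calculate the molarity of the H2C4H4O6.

0.0442 M

n(NaOH) = 0.1563 x 0.01409 = 0.002202 mol.
At the final (second) equivalence point, 2 mol OH^- react per mol H2C4H4O6, so n(H2C4H4O6) = 0.002202 / 2 = 0.001101 mol.
[H2C4H4O6] = 0.001101 / 0.02490 L = 0.0442 M.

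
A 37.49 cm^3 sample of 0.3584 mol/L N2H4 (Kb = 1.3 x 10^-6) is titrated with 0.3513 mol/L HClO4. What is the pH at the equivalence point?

4.43

n(N2H4) = 0.3584 x 0.03749 = 0.01344 mol; V(HClO4) at equivalence = 0.01344/0.3513 = 0.03825 L.
At equivalence the base is fully converted to N2H5+; total volume = 0.07574 L, so [N2H5+] = 0.01344/0.07574 = 0.1774 M.
Ka(N2H5+) = Kw/Kb = 1.0e-14 / 1.3 x 10^-6 = 7.69e-9.
[H^+] = sqrt(Ka x [N2H5+]) = sqrt(7.69e-9 x 0.1774) = 3.69e-5 M.
pH = -log(3.69e-5) = 4.43.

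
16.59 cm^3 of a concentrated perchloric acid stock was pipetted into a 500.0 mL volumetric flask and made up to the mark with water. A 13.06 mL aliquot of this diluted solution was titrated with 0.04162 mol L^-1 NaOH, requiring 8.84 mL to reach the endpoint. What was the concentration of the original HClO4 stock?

0.849 M

n(NaOH) = 0.04162 x 0.008840 = 0.0003679 mol.
n(HClO4) in the aliquot = 0.0003679 mol.
[diluted HClO4] = 0.0003679 / 0.01306 = 0.02817 M.
Dilution factor = 500.0/16.59 = 30.14, so [stock] = 0.02817 x 30.14 = 0.849 M.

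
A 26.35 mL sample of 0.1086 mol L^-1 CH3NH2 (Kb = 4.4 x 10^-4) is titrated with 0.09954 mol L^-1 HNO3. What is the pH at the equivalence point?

n(CH3NH2) = 0.1086 x 0.02635 = 0.002862 mol; V(HNO3) at equivalence = 0.002862/0.09954 = 0.02875 L.
At equivalence the base is fully converted to CH3NH3+; total volume = 0.05510 L, so [CH3NH3+] = 0.002862/0.05510 = 0.05194 M.
Ka(CH3NH3+) = Kw/Kb = 1.0e-14 / 4.4 x 10^-4 = 2.27e-11.
[H^+] = sqrt(Ka x [CH3NH3+]) = sqrt(2.27e-11 x 0.05194) = 1.09e-6 M.
pH = -log(1.09e-6) = 5.96.

5.96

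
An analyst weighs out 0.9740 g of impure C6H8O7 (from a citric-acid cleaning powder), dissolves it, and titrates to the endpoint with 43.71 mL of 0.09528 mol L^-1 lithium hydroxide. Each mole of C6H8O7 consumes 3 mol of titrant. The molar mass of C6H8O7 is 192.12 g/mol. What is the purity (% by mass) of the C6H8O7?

n(LiOH) = 0.09528 x 0.04371 = 0.004165 mol.
n(C6H8O7) = 0.004165 / 3 = 0.001388 mol.
mass of C6H8O7 = 0.001388 x 192.12 = 0.2667 g.
% purity = 0.2667 / 0.9740 x 100 = 27.4%.

27.4%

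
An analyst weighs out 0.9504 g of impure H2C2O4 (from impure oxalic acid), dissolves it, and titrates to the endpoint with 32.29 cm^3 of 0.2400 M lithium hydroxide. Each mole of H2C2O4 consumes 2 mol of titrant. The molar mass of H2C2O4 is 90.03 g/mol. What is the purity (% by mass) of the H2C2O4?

36.7%

n(LiOH) = 0.2400 x 0.03229 = 0.007750 mol.
n(H2C2O4) = 0.007750 / 2 = 0.003875 mol.
mass of H2C2O4 = 0.003875 x 90.03 = 0.3488 g.
% purity = 0.3488 / 0.9504 x 100 = 36.7%.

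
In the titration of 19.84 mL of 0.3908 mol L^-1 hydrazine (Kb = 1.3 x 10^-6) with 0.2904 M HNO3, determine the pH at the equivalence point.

n(N2H4) = 0.3908 x 0.01984 = 0.007753 mol; V(HNO3) at equivalence = 0.007753/0.2904 = 0.02670 L.
At equivalence the base is fully converted to N2H5+; total volume = 0.04654 L, so [N2H5+] = 0.007753/0.04654 = 0.1666 M.
Ka(N2H5+) = Kw/Kb = 1.0e-14 / 1.3 x 10^-6 = 7.69e-9.
[H^+] = sqrt(Ka x [N2H5+]) = sqrt(7.69e-9 x 0.1666) = 3.58e-5 M.
pH = -log(3.58e-5) = 4.45.

4.45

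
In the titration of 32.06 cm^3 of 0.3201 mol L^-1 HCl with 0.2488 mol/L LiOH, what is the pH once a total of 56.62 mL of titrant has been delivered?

12.63

n(acid) = 0.3201 x 0.03206 = 0.01026 mol; n(LiOH) added = 0.2488 x 0.05662 = 0.01409 mol.
Base is in excess by 0.01409 - 0.01026 = 0.003825 mol in a total volume of 0.08868 L.
[OH^-] = 0.003825/0.08868 = 0.04313 M, so pOH = 1.37 and pH = 14.00 - 1.37 = 12.63.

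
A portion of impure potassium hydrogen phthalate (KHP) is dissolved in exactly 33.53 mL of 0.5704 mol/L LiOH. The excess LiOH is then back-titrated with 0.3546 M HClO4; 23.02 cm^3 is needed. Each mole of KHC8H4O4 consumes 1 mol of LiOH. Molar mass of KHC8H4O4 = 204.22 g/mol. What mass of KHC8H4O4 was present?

Total n(LiOH) added = 0.5704 x 0.03353 = 0.01913 mol.
n(HClO4) used = 0.3546 x 0.02302 = 0.008163 mol, which equals the excess n(LiOH).
So n(LiOH) consumed by the sample = 0.01913 - 0.008163 = 0.01096 mol.
n(KHC8H4O4) = 0.01096 / 1 = 0.01096 mol.
mass = 0.01096 mol x 204.22 g/mol = 2.24 g.

2.24 g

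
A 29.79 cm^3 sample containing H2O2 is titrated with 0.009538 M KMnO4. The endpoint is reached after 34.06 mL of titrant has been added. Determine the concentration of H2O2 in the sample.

n(KMnO4) = 0.009538 x 0.03406 = 0.0003249 mol.
From the balanced equation, 2 mol KMnO4 reacts with 5 mol H2O2, so n(H2O2) = 0.0003249 x 5/2 = 0.0008122 mol.
[H2O2] = 0.0008122 / 0.02979 L = 0.0273 M.

0.0273 M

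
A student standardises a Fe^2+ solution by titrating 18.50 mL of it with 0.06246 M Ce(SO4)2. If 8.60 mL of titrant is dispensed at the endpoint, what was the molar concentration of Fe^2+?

0.0290 M

n(Ce(SO4)2) = 0.06246 x 0.008600 = 0.0005372 mol.
From the balanced equation, 1 mol Ce(SO4)2 reacts with 1 mol Fe^2+, so n(Fe^2+) = 0.0005372 x 1/1 = 0.0005372 mol.
[Fe^2+] = 0.0005372 / 0.01850 L = 0.0290 M.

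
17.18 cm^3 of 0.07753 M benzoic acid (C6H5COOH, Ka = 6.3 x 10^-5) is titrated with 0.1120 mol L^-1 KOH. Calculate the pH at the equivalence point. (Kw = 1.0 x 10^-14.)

8.43

n(C6H5COOH) = 0.07753 x 0.01718 = 0.001332 mol; V(KOH) at equivalence = 0.001332/0.1120 = 0.01189 L.
At equivalence all the acid is converted to C6H5COO-; total volume = 0.01718 + 0.01189 = 0.02907 L, so [C6H5COO-] = 0.001332/0.02907 = 0.04582 M.
Kb = Kw/Ka = 1.0e-14 / 6.3 x 10^-5 = 1.59e-10.
[OH^-] = sqrt(Kb x [C6H5COO-]) = sqrt(1.59e-10 x 0.04582) = 2.70e-6 M.
pOH = 5.57, so pH = 14.00 - 5.57 = 8.43.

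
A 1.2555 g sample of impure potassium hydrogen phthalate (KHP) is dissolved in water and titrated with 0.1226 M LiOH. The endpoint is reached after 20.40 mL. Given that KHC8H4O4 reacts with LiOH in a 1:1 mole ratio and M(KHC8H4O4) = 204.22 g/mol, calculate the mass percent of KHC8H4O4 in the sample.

40.7%

n(LiOH) = 0.1226 x 0.02040 = 0.002501 mol.
n(KHC8H4O4) = 0.002501 / 1 = 0.002501 mol.
mass of KHC8H4O4 = 0.002501 x 204.22 = 0.5108 g.
% purity = 0.5108 / 1.2555 x 100 = 40.7%.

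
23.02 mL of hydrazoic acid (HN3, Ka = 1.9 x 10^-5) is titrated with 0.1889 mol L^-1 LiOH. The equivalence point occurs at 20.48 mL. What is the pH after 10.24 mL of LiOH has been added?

4.72

10.24 mL is exactly half the equivalence volume (20.48/2), i.e. the half-equivalence point.
There, n(HA) = n(A^-), so pH = pKa = -log(1.9 x 10^-5) = 4.72.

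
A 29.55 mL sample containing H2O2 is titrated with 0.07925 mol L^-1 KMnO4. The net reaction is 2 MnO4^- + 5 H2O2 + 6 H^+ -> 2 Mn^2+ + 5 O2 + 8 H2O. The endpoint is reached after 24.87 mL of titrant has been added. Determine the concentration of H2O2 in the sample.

n(KMnO4) = 0.07925 x 0.02487 = 0.001971 mol.
From the balanced equation, 2 mol KMnO4 reacts with 5 mol H2O2, so n(H2O2) = 0.001971 x 5/2 = 0.004927 mol.
[H2O2] = 0.004927 / 0.02955 L = 0.167 M.

0.167 M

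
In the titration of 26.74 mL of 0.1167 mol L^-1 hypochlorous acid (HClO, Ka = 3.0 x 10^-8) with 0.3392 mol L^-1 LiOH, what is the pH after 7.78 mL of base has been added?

Initial n(HClO) = 0.1167 x 0.02674 = 0.003121 mol.
n(LiOH) added = 0.3392 x 0.007780 = 0.002639 mol, converting that many moles of HClO to ClO-.
Remaining n(HClO) = 0.0004816 mol; n(ClO-) = 0.002639 mol.
By Henderson-Hasselbalch, pH = pKa + log([A^-]/[HA]) = 7.52 + log(0.002639/0.0004816) = 7.52 + (+0.74) = 8.26.

8.26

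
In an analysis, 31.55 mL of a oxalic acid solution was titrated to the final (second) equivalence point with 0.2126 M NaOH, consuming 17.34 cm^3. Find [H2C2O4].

0.0584 M

n(NaOH) = 0.2126 x 0.01734 = 0.003686 mol.
At the final (second) equivalence point, 2 mol OH^- react per mol H2C2O4, so n(H2C2O4) = 0.003686 / 2 = 0.001843 mol.
[H2C2O4] = 0.001843 / 0.03155 L = 0.0584 M.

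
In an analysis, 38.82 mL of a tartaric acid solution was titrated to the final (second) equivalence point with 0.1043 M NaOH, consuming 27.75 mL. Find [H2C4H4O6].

n(NaOH) = 0.1043 x 0.02775 = 0.002894 mol.
At the final (second) equivalence point, 2 mol OH^- react per mol H2C4H4O6, so n(H2C4H4O6) = 0.002894 / 2 = 0.001447 mol.
[H2C4H4O6] = 0.001447 / 0.03882 L = 0.0373 M.

0.0373 M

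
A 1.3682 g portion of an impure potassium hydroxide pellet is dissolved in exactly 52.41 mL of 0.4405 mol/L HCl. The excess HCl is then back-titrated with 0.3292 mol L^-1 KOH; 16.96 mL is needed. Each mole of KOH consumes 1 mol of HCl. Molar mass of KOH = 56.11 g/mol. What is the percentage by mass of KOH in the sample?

Total n(HCl) added = 0.4405 x 0.05241 = 0.02309 mol.
n(KOH) used = 0.3292 x 0.01696 = 0.005583 mol, which equals the excess n(HCl).
So n(HCl) consumed by the sample = 0.02309 - 0.005583 = 0.01750 mol.
n(KOH) = 0.01750 / 1 = 0.01750 mol.
mass KOH = 0.01750 x 56.11 = 0.9821 g, so %KOH = 0.9821/1.3682 x 100 = 71.8%.

71.8%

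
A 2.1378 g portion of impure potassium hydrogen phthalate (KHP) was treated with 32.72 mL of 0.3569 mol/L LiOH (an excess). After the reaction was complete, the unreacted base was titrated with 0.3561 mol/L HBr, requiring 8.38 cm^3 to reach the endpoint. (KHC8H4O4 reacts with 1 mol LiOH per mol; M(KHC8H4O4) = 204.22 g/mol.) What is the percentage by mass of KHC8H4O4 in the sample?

Total n(LiOH) added = 0.3569 x 0.03272 = 0.01168 mol.
n(HBr) used = 0.3561 x 0.008380 = 0.002984 mol, which equals the excess n(LiOH).
So n(LiOH) consumed by the sample = 0.01168 - 0.002984 = 0.008694 mol.
n(KHC8H4O4) = 0.008694 / 1 = 0.008694 mol.
mass KHC8H4O4 = 0.008694 x 204.22 = 1.775 g, so %KHC8H4O4 = 1.775/2.1378 x 100 = 83.0%.

83.0%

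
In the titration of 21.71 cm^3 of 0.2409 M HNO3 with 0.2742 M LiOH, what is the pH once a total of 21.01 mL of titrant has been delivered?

12.09

n(acid) = 0.2409 x 0.02171 = 0.005230 mol; n(LiOH) added = 0.2742 x 0.02101 = 0.005761 mol.
Base is in excess by 0.005761 - 0.005230 = 0.0005310 mol in a total volume of 0.04272 L.
[OH^-] = 0.0005310/0.04272 = 0.01243 M, so pOH = 1.91 and pH = 14.00 - 1.91 = 12.09.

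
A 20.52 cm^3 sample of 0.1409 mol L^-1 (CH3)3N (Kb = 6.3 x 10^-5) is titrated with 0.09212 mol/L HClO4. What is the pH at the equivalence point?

n((CH3)3N) = 0.1409 x 0.02052 = 0.002891 mol; V(HClO4) at equivalence = 0.002891/0.09212 = 0.03139 L.
At equivalence the base is fully converted to (CH3)3NH+; total volume = 0.05191 L, so [(CH3)3NH+] = 0.002891/0.05191 = 0.05570 M.
Ka((CH3)3NH+) = Kw/Kb = 1.0e-14 / 6.3 x 10^-5 = 1.59e-10.
[H^+] = sqrt(Ka x [(CH3)3NH+]) = sqrt(1.59e-10 x 0.05570) = 2.97e-6 M.
pH = -log(2.97e-6) = 5.53.

5.53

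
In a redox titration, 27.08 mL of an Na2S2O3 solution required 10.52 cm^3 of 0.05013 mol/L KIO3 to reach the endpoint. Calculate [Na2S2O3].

n(KIO3) = 0.05013 x 0.01052 = 0.0005274 mol.
From the balanced equation, 1 mol KIO3 reacts with 6 mol Na2S2O3, so n(Na2S2O3) = 0.0005274 x 6/1 = 0.003164 mol.
[Na2S2O3] = 0.003164 / 0.02708 L = 0.117 M.

0.117 M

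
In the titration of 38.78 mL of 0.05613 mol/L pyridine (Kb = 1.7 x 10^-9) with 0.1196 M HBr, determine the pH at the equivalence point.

n(C5H5N) = 0.05613 x 0.03878 = 0.002177 mol; V(HBr) at equivalence = 0.002177/0.1196 = 0.01820 L.
At equivalence the base is fully converted to C5H5NH+; total volume = 0.05698 L, so [C5H5NH+] = 0.002177/0.05698 = 0.03820 M.
Ka(C5H5NH+) = Kw/Kb = 1.0e-14 / 1.7 x 10^-9 = 5.88e-6.
[H^+] = sqrt(Ka x [C5H5NH+]) = sqrt(5.88e-6 x 0.03820) = 0.000474 M.
pH = -log(0.000474) = 3.32.

3.32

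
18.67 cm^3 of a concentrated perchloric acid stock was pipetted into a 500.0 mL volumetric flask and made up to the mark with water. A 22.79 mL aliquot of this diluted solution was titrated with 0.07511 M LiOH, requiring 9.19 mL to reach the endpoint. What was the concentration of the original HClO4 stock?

n(LiOH) = 0.07511 x 0.009190 = 0.0006903 mol.
n(HClO4) in the aliquot = 0.0006903 mol.
[diluted HClO4] = 0.0006903 / 0.02279 = 0.03029 M.
Dilution factor = 500.0/18.67 = 26.78, so [stock] = 0.03029 x 26.78 = 0.811 M.

0.811 M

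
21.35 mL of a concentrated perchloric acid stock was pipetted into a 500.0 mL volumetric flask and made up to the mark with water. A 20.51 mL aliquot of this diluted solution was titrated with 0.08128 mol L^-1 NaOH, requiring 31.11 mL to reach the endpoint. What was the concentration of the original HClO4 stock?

2.89 M

n(NaOH) = 0.08128 x 0.03111 = 0.002529 mol.
n(HClO4) in the aliquot = 0.002529 mol.
[diluted HClO4] = 0.002529 / 0.02051 = 0.1233 M.
Dilution factor = 500.0/21.35 = 23.42, so [stock] = 0.1233 x 23.42 = 2.89 M.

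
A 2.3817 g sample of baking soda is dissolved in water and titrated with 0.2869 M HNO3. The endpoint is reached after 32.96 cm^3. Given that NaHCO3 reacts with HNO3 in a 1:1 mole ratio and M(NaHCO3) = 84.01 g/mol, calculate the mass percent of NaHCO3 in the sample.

n(HNO3) = 0.2869 x 0.03296 = 0.009456 mol.
n(NaHCO3) = 0.009456 / 1 = 0.009456 mol.
mass of NaHCO3 = 0.009456 x 84.01 = 0.7944 g.
% purity = 0.7944 / 2.3817 x 100 = 33.4%.

33.4%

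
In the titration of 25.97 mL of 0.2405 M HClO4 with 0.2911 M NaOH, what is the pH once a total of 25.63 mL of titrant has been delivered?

12.37

n(acid) = 0.2405 x 0.02597 = 0.006246 mol; n(NaOH) added = 0.2911 x 0.02563 = 0.007461 mol.
Base is in excess by 0.007461 - 0.006246 = 0.001215 mol in a total volume of 0.05160 L.
[OH^-] = 0.001215/0.05160 = 0.02355 M, so pOH = 1.63 and pH = 14.00 - 1.63 = 12.37.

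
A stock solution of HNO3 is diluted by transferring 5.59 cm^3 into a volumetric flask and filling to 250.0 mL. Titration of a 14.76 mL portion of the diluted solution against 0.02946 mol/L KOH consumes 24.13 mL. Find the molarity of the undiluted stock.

2.15 M

n(KOH) = 0.02946 x 0.02413 = 0.0007109 mol.
n(HNO3) in the aliquot = 0.0007109 mol.
[diluted HNO3] = 0.0007109 / 0.01476 = 0.04816 M.
Dilution factor = 250.0/5.590 = 44.72, so [stock] = 0.04816 x 44.72 = 2.15 M.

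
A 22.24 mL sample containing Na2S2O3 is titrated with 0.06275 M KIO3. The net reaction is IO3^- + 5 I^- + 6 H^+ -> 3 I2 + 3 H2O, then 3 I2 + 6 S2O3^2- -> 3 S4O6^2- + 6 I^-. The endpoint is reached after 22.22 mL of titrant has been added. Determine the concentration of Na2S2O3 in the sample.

0.376 M

n(KIO3) = 0.06275 x 0.02222 = 0.001394 mol.
From the balanced equation, 1 mol KIO3 reacts with 6 mol Na2S2O3, so n(Na2S2O3) = 0.001394 x 6/1 = 0.008366 mol.
[Na2S2O3] = 0.008366 / 0.02224 L = 0.376 M.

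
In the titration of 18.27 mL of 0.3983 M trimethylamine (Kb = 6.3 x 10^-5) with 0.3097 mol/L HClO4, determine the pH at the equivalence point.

n((CH3)3N) = 0.3983 x 0.01827 = 0.007277 mol; V(HClO4) at equivalence = 0.007277/0.3097 = 0.02350 L.
At equivalence the base is fully converted to (CH3)3NH+; total volume = 0.04177 L, so [(CH3)3NH+] = 0.007277/0.04177 = 0.1742 M.
Ka((CH3)3NH+) = Kw/Kb = 1.0e-14 / 6.3 x 10^-5 = 1.59e-10.
[H^+] = sqrt(Ka x [(CH3)3NH+]) = sqrt(1.59e-10 x 0.1742) = 5.26e-6 M.
pH = -log(5.26e-6) = 5.28.

5.28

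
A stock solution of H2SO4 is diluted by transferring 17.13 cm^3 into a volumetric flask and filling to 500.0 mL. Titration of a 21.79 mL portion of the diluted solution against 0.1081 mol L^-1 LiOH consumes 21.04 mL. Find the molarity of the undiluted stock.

n(LiOH) = 0.1081 x 0.02104 = 0.002274 mol.
n(H2SO4) in the aliquot = 0.002274 x 1/2 = 0.001137 mol.
[diluted H2SO4] = 0.001137 / 0.02179 = 0.05219 M.
Dilution factor = 500.0/17.13 = 29.19, so [stock] = 0.05219 x 29.19 = 1.52 M.

1.52 M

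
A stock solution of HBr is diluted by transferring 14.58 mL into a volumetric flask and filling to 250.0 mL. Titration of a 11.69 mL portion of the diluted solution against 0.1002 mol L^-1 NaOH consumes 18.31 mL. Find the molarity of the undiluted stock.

n(NaOH) = 0.1002 x 0.01831 = 0.001835 mol.
n(HBr) in the aliquot = 0.001835 mol.
[diluted HBr] = 0.001835 / 0.01169 = 0.1569 M.
Dilution factor = 250.0/14.58 = 17.15, so [stock] = 0.1569 x 17.15 = 2.69 M.

2.69 M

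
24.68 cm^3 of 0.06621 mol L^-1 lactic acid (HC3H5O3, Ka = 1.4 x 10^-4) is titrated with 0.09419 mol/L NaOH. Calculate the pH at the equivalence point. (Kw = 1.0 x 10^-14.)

8.22

n(HC3H5O3) = 0.06621 x 0.02468 = 0.001634 mol; V(NaOH) at equivalence = 0.001634/0.09419 = 0.01735 L.
At equivalence all the acid is converted to C3H5O3-; total volume = 0.02468 + 0.01735 = 0.04203 L, so [C3H5O3-] = 0.001634/0.04203 = 0.03888 M.
Kb = Kw/Ka = 1.0e-14 / 1.4 x 10^-4 = 7.14e-11.
[OH^-] = sqrt(Kb x [C3H5O3-]) = sqrt(7.14e-11 x 0.03888) = 1.67e-6 M.
pOH = 5.78, so pH = 14.00 - 5.78 = 8.22.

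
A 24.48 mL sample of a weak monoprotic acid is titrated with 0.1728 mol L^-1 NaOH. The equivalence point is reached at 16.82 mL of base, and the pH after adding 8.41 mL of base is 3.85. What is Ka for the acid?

1.4 x 10^-4

8.41 mL is half of the equivalence volume, so this is the half-equivalence point where [HA] = [A^-].
At half-equivalence pH = pKa, so pKa = 3.85.
Ka = 10^(-3.85) = 1.4 x 10^-4.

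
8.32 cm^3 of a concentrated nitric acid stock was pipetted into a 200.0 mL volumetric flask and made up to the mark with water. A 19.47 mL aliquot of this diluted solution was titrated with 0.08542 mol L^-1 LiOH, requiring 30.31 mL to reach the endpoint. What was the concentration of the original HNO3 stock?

3.20 M

n(LiOH) = 0.08542 x 0.03031 = 0.002589 mol.
n(HNO3) in the aliquot = 0.002589 mol.
[diluted HNO3] = 0.002589 / 0.01947 = 0.1330 M.
Dilution factor = 200.0/8.320 = 24.04, so [stock] = 0.1330 x 24.04 = 3.20 M.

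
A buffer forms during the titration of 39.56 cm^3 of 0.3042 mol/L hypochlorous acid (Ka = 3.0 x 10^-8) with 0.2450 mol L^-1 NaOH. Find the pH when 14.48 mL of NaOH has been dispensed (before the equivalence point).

7.14

Initial n(HClO) = 0.3042 x 0.03956 = 0.01203 mol.
n(NaOH) added = 0.2450 x 0.01448 = 0.003548 mol, converting that many moles of HClO to ClO-.
Remaining n(HClO) = 0.008487 mol; n(ClO-) = 0.003548 mol.
By Henderson-Hasselbalch, pH = pKa + log([A^-]/[HA]) = 7.52 + log(0.003548/0.008487) = 7.52 + (-0.38) = 7.14.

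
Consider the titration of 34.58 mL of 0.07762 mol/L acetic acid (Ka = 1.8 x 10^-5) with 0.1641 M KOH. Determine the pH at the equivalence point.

n(CH3COOH) = 0.07762 x 0.03458 = 0.002684 mol; V(KOH) at equivalence = 0.002684/0.1641 = 0.01636 L.
At equivalence all the acid is converted to CH3COO-; total volume = 0.03458 + 0.01636 = 0.05094 L, so [CH3COO-] = 0.002684/0.05094 = 0.05270 M.
Kb = Kw/Ka = 1.0e-14 / 1.8 x 10^-5 = 5.56e-10.
[OH^-] = sqrt(Kb x [CH3COO-]) = sqrt(5.56e-10 x 0.05270) = 5.41e-6 M.
pOH = 5.27, so pH = 14.00 - 5.27 = 8.73.

8.73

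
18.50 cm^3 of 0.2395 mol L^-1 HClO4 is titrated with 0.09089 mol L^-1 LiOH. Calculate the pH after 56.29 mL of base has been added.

11.96

n(acid) = 0.2395 x 0.01850 = 0.004431 mol; n(LiOH) added = 0.09089 x 0.05629 = 0.005116 mol.
Base is in excess by 0.005116 - 0.004431 = 0.0006854 mol in a total volume of 0.07479 L.
[OH^-] = 0.0006854/0.07479 = 0.009165 M, so pOH = 2.04 and pH = 14.00 - 2.04 = 11.96.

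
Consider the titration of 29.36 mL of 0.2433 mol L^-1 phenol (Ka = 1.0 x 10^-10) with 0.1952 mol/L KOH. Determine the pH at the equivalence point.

11.52

n(C6H5OH) = 0.2433 x 0.02936 = 0.007143 mol; V(KOH) at equivalence = 0.007143/0.1952 = 0.03659 L.
At equivalence all the acid is converted to C6H5O-; total volume = 0.02936 + 0.03659 = 0.06595 L, so [C6H5O-] = 0.007143/0.06595 = 0.1083 M.
Kb = Kw/Ka = 1.0e-14 / 1.0 x 10^-10 = 0.000100.
[OH^-] = sqrt(Kb x [C6H5O-]) = sqrt(0.000100 x 0.1083) = 0.00329 M.
pOH = 2.48, so pH = 14.00 - 2.48 = 11.52.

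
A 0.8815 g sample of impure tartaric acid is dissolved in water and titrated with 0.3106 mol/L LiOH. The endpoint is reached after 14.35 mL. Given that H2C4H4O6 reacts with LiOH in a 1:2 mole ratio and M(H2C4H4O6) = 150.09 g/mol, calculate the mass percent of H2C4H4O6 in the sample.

37.9%

n(LiOH) = 0.3106 x 0.01435 = 0.004457 mol.
n(H2C4H4O6) = 0.004457 / 2 = 0.002229 mol.
mass of H2C4H4O6 = 0.002229 x 150.09 = 0.3345 g.
% purity = 0.3345 / 0.8815 x 100 = 37.9%.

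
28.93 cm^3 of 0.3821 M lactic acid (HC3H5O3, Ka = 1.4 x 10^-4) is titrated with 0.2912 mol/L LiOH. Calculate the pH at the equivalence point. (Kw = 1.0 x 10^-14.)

8.54

n(HC3H5O3) = 0.3821 x 0.02893 = 0.01105 mol; V(LiOH) at equivalence = 0.01105/0.2912 = 0.03796 L.
At equivalence all the acid is converted to C3H5O3-; total volume = 0.02893 + 0.03796 = 0.06689 L, so [C3H5O3-] = 0.01105/0.06689 = 0.1653 M.
Kb = Kw/Ka = 1.0e-14 / 1.4 x 10^-4 = 7.14e-11.
[OH^-] = sqrt(Kb x [C3H5O3-]) = sqrt(7.14e-11 x 0.1653) = 3.44e-6 M.
pOH = 5.46, so pH = 14.00 - 5.46 = 8.54.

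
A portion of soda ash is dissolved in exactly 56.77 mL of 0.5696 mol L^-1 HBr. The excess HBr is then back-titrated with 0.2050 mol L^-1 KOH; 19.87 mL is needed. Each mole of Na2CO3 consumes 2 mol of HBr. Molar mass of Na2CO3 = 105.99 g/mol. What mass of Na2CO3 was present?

Total n(HBr) added = 0.5696 x 0.05677 = 0.03234 mol.
n(KOH) used = 0.2050 x 0.01987 = 0.004073 mol, which equals the excess n(HBr).
So n(HBr) consumed by the sample = 0.03234 - 0.004073 = 0.02826 mol.
n(Na2CO3) = 0.02826 / 2 = 0.01413 mol.
mass = 0.01413 mol x 105.99 g/mol = 1.50 g.

1.50 g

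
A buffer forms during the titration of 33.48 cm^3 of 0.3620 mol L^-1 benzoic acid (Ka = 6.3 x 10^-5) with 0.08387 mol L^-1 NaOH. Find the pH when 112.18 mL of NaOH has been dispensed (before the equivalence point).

Initial n(C6H5COOH) = 0.3620 x 0.03348 = 0.01212 mol.
n(NaOH) added = 0.08387 x 0.1122 = 0.009409 mol, converting that many moles of C6H5COOH to C6H5COO-.
Remaining n(C6H5COOH) = 0.002711 mol; n(C6H5COO-) = 0.009409 mol.
By Henderson-Hasselbalch, pH = pKa + log([A^-]/[HA]) = 4.20 + log(0.009409/0.002711) = 4.20 + (+0.54) = 4.74.

4.74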